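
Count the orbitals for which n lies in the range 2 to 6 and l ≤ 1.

20

Treat each shell separately and count matching orbitals:
n=2 → 4; n=3 → 4; n=4 → 4; n=5 → 4; n=6 → 4.
Total orbitals: 4 + 4 + 4 + 4 + 4 = 20.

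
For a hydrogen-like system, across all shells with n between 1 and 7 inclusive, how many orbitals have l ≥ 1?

133

Go shell by shell, enumerating (l, m_l) with l ≥ 1:
n=2 → 3; n=3 → 8; n=4 → 15; n=5 → 24; n=6 → 35; n=7 → 48.
Total orbitals: 3 + 8 + 15 + 24 + 35 + 48 = 133.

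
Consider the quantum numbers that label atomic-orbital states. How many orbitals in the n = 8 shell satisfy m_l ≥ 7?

1

Go through l = 0, …, 7 (the values permitted for n = 8).
The (l, m_l) pairs meeting m_l ≥ 7 give: l=7 → 1.
Total orbitals: 1.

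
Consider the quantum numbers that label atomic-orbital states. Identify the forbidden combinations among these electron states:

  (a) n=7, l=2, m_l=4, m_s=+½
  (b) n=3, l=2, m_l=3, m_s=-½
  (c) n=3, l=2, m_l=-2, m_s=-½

(a) and (b)

(a) has |m_l| = 4 > l = 2, violating −l ≤ m_l ≤ l.
(b) has |m_l| = 3 > l = 2, violating −l ≤ m_l ≤ l.
The remaining set (c) satisfies all four rules.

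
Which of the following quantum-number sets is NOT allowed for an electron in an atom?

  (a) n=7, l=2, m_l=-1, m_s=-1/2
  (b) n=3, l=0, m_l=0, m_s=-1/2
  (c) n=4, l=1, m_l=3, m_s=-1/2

(c) has |m_l| = 3 > l = 1, violating −l ≤ m_l ≤ l.
The remaining sets (a), (b) satisfy all four rules.

(c)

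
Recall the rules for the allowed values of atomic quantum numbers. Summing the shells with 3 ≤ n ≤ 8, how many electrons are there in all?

398

Shell n has n² orbitals: 3²=9 + 4²=16 + 5²=25 + 6²=36 + 7²=49 + 8²=64 = 199 orbitals.
Two spin states per orbital: 2 × 199 = 398 electrons.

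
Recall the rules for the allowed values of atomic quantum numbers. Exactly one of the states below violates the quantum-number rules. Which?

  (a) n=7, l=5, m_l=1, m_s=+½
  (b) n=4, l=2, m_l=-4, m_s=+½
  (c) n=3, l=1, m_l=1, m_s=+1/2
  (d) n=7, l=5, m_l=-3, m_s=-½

(b) has |m_l| = 4 > l = 2, violating −l ≤ m_l ≤ l.
The remaining sets (a), (c), (d) satisfy all four rules.

(b)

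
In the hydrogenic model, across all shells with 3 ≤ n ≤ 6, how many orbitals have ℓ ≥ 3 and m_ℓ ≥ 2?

16

Count contributing orbitals for each principal shell:
n=4 → 2; n=5 → 5; n=6 → 9.
Total orbitals: 2 + 5 + 9 = 16.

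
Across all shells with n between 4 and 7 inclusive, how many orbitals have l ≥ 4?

Per-shell orbital counts meeting the constraint:
n=5 → 9; n=6 → 20; n=7 → 33.
Total orbitals: 9 + 20 + 33 = 62.

62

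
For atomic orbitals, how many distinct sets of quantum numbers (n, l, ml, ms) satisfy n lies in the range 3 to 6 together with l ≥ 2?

For each n in the range, tally the orbitals obeying l ≥ 2:
n=3 → 5; n=4 → 12; n=5 → 21; n=6 → 32.
Orbitals: 5 + 12 + 21 + 32 = 70. Including both spin states (ms = ±1/2) gives 2 × 70 = 140 states.

140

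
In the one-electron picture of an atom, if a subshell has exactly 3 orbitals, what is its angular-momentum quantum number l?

2l+1 = 3 gives l = 1.

l = 1 (p)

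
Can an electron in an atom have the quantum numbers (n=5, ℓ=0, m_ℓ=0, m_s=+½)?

Valid

n = 5 is a positive integer. ℓ = 0 satisfies 0 ≤ ℓ ≤ n−1 = 4. m_ℓ = 0 lies in the range −ℓ … +ℓ (here 0). m_s = +1/2 is one of ±1/2.
All four constraints are satisfied.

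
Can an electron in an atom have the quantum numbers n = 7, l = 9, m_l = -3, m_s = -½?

The orbital quantum number must satisfy 0 ≤ l ≤ n−1. With n = 7 the allowed l values are 0, 1, 2, 3, 4, 5, 6, so l = 9 is out of range.

Not allowed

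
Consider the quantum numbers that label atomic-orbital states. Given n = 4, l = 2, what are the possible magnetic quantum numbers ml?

ml takes every integer from −l to +l. With l = 2 that gives the 5 values -2, -1, 0, 1, 2.

-2, -1, 0, 1, 2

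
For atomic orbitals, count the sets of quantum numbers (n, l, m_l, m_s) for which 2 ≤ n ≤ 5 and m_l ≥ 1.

40

Treat each shell separately and count matching orbitals:
n=2 → 1; n=3 → 3; n=4 → 6; n=5 → 10.
Orbitals: 1 + 3 + 6 + 10 = 20. Including both spin states (m_s = ±1/2) gives 2 × 20 = 40 states.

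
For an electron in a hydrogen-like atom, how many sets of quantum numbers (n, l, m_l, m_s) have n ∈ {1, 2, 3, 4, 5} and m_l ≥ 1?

40

Count contributing orbitals for each principal shell:
n=2 → 1; n=3 → 3; n=4 → 6; n=5 → 10.
Orbitals: 1 + 3 + 6 + 10 = 20. Including both spin states (m_s = ±1/2) gives 2 × 20 = 40 states.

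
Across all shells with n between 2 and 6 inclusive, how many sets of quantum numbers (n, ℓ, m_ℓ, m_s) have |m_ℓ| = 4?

Work shell by shell — for each n, count the (ℓ, m_ℓ) pairs that satisfy |m_ℓ| = 4:
n=5 → 2; n=6 → 4.
Orbitals: 2 + 4 = 6. Including both spin states (m_s = ±1/2) gives 2 × 6 = 12 states.

12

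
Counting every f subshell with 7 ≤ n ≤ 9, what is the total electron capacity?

An f subshell (ℓ = 3) exists for every n ≥ 4, so shells n = 7, 8, 9 each contribute one — 3 subshells.
Since each f subshell holds 2(2·3+1) = 14 electrons, the total is 3 × 14 = 42.

42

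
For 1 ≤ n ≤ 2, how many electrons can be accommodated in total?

10

Total orbitals = 1² + 2² = 5. Doubling for spin gives 10 electrons.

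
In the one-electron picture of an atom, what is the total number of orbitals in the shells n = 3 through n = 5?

Shell n has n² orbitals: 3²=9 + 4²=16 + 5²=25 = 50 orbitals.

50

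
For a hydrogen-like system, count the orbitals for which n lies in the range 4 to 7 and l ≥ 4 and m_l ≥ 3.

16

Count contributing orbitals for each principal shell:
n=5 → 2; n=6 → 5; n=7 → 9.
Total orbitals: 2 + 5 + 9 = 16.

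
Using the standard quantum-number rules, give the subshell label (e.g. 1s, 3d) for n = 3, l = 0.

3s

l = 0 corresponds to the letter 's', so the subshell is 3s.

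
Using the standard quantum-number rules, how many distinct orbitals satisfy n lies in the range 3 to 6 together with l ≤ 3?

Go shell by shell, enumerating (l, m_l) with l ≤ 3:
n=3 → 9; n=4 → 16; n=5 → 16; n=6 → 16.
Total orbitals: 9 + 16 + 16 + 16 = 57.

57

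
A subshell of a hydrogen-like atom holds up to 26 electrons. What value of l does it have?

l = 6

2(2l+1) = 26 ⇒ 2l+1 = 13 ⇒ l = 6.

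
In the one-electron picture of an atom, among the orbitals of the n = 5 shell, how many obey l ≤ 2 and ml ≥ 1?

3

Go through l = 0, …, 4 (the values permitted for n = 5).
Contributions: l=1 → 1; l=2 → 2.
Total orbitals: 1 + 2 = 3.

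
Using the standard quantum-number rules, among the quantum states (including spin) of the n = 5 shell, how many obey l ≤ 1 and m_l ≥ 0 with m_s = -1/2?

With n = 5 the allowed l are 0, 1, …, 4.
Per l-value: l=0 → 1; l=1 → 2.
Orbitals: 1 + 2 = 3. With m_s fixed to a single value there is one state per orbital, giving 3 states.

3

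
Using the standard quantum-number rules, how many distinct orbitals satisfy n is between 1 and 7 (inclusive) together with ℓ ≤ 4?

105

Work shell by shell — for each n, count the (ℓ, m_ℓ) pairs that satisfy ℓ ≤ 4:
n=1 → 1; n=2 → 4; n=3 → 9; n=4 → 16; n=5 → 25; n=6 → 25; n=7 → 25.
Total orbitals: 1 + 4 + 9 + 16 + 25 + 25 + 25 = 105.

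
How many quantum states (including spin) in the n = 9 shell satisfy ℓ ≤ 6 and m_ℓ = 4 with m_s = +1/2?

With n = 9 the allowed ℓ are 0, 1, …, 8.
Contributions: ℓ=4 → 1; ℓ=5 → 1; ℓ=6 → 1.
Orbitals: 1 + 1 + 1 = 3. With m_s fixed to a single value there is one state per orbital, giving 3 states.

3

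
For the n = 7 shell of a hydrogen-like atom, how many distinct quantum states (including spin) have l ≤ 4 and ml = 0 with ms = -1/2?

The n = 7 shell has l = 0 through 6; check each.
Contributions: l=0 → 1; l=1 → 1; l=2 → 1; l=3 → 1; l=4 → 1.
Orbitals: 1 + 1 + 1 + 1 + 1 = 5. With ms fixed to a single value there is one state per orbital, giving 5 states.

5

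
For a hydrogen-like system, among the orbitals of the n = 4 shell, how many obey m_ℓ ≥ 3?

1

Per ℓ-value: ℓ=3 → 1.
Total orbitals: 1.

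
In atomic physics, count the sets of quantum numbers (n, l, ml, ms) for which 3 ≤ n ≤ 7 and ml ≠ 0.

Per-shell orbital counts meeting the constraint:
n=3 → 6; n=4 → 12; n=5 → 20; n=6 → 30; n=7 → 42.
Orbitals: 6 + 12 + 20 + 30 + 42 = 110. Including both spin states (ms = ±1/2) gives 2 × 110 = 220 states.

220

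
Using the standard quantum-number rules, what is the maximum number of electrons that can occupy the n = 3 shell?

A shell holds 2n² electrons: 2 × 3² = 2 × 9 = 18.

18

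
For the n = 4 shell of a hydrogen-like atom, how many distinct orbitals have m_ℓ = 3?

1

Go through ℓ = 0, …, 3 (the values permitted for n = 4).
Orbitals with m_ℓ = 3, by ℓ: ℓ=3 → 1.
Total orbitals: 1.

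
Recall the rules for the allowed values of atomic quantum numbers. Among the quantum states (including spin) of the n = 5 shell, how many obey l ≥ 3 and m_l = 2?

4

The n = 5 shell has l = 0 through 4; check each.
Contributions: l=3 → 1; l=4 → 1.
Orbitals: 1 + 1 = 2. Each orbital carries two spin states, so 2 × 2 = 4 states.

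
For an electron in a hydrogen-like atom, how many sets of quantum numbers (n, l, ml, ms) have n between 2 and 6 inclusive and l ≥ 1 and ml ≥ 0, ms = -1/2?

Go shell by shell, enumerating (l, ml) with l ≥ 1 and ml ≥ 0:
n=2 → 2; n=3 → 5; n=4 → 9; n=5 → 14; n=6 → 20.
Orbitals: 2 + 5 + 9 + 14 + 20 = 50. With ms fixed to -1/2 there is one state per orbital, so 50 states.

50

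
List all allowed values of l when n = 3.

l is an integer with 0 ≤ l ≤ n−1, so for n = 3: l = 0, 1, 2.

0, 1, 2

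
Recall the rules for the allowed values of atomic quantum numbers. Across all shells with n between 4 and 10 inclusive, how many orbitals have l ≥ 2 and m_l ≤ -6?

20

Treat each shell separately and count matching orbitals:
n=7 → 1; n=8 → 3; n=9 → 6; n=10 → 10.
Total orbitals: 1 + 3 + 6 + 10 = 20.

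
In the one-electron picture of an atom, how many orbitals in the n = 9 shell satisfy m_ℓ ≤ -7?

For n = 9, ℓ ranges over 0 … 8.
Per ℓ-value: ℓ=7 → 1; ℓ=8 → 2.
Total orbitals: 1 + 2 = 3.

3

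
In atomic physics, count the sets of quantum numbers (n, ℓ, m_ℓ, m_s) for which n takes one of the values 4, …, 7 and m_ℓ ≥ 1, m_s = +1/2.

52

Work shell by shell — for each n, count the (ℓ, m_ℓ) pairs that satisfy m_ℓ ≥ 1:
n=4 → 6; n=5 → 10; n=6 → 15; n=7 → 21.
Orbitals: 6 + 10 + 15 + 21 = 52. With m_s fixed to +1/2 there is one state per orbital, so 52 states.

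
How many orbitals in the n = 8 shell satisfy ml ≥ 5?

With n = 8 the allowed l are 0, 1, …, 7.
Contributions: l=5 → 1; l=6 → 2; l=7 → 3.
Total orbitals: 1 + 2 + 3 = 6.

6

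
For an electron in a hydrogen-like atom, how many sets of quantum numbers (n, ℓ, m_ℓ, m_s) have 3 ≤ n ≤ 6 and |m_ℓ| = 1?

56

Per-shell orbital counts meeting the constraint:
n=3 → 4; n=4 → 6; n=5 → 8; n=6 → 10.
Orbitals: 4 + 6 + 8 + 10 = 28. Including both spin states (m_s = ±1/2) gives 2 × 28 = 56 states.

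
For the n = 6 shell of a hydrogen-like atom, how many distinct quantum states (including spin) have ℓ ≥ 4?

Contributions: ℓ=4 → 9; ℓ=5 → 11.
Orbitals: 9 + 11 = 20. Each orbital carries two spin states, so 20 × 2 = 40 states.

40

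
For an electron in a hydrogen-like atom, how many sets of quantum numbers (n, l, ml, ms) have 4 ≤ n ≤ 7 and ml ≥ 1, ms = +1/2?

52

Per-shell orbital counts meeting the constraint:
n=4 → 6; n=5 → 10; n=6 → 15; n=7 → 21.
Orbitals: 6 + 10 + 15 + 21 = 52. With ms fixed to +1/2 there is one state per orbital, so 52 states.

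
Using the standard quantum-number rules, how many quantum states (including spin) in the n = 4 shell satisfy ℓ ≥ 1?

With n = 4 the allowed ℓ are 0, 1, …, 3.
Orbitals with ℓ ≥ 1, by ℓ: ℓ=1 → 3; ℓ=2 → 5; ℓ=3 → 7.
Orbitals: 3 + 5 + 7 = 15. Each orbital carries two spin states, so 15 × 2 = 30 states.

30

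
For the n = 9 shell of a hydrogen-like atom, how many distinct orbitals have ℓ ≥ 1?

The n = 9 shell has ℓ = 0 through 8; check each.
The (ℓ, m_ℓ) pairs meeting ℓ ≥ 1 give: ℓ=1 → 3; ℓ=2 → 5; ℓ=3 → 7; ℓ=4 → 9; ℓ=5 → 11; ℓ=6 → 13; ℓ=7 → 15; ℓ=8 → 17.
Total orbitals: 3 + 5 + 7 + 9 + 11 + 13 + 15 + 17 = 80.

80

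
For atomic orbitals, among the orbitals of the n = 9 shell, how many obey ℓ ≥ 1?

80

With n = 9 the allowed ℓ are 0, 1, …, 8.
Contributions: ℓ=1 → 3; ℓ=2 → 5; ℓ=3 → 7; ℓ=4 → 9; ℓ=5 → 11; ℓ=6 → 13; ℓ=7 → 15; ℓ=8 → 17.
Total orbitals: 3 + 5 + 7 + 9 + 11 + 13 + 15 + 17 = 80.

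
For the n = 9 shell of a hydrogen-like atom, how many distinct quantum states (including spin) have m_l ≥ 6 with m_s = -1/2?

6

With n = 9 the allowed l are 0, 1, …, 8.
Per l-value: l=6 → 1; l=7 → 2; l=8 → 3.
Orbitals: 1 + 2 + 3 = 6. With m_s fixed to a single value there is one state per orbital, giving 6 states.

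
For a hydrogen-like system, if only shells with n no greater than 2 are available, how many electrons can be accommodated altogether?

10

Total orbitals = 1² + 2² = 5. Doubling for spin gives 10 electrons.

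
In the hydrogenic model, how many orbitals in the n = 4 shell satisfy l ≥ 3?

For n = 4, l ranges over 0 … 3.
Orbitals with l ≥ 3, by l: l=3 → 7.
Total orbitals: 7.

7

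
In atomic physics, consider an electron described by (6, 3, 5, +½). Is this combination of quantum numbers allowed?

Invalid

The magnetic quantum number must satisfy −l ≤ ml ≤ l. With l = 3, ml can only be -3, -2, -1, 0, 1, 2, 3, so ml = 5 is forbidden.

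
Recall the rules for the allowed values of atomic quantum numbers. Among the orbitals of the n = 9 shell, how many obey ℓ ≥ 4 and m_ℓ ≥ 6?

6

The n = 9 shell has ℓ = 0 through 8; check each.
The (ℓ, m_ℓ) pairs meeting ℓ ≥ 4 and m_ℓ ≥ 6 give: ℓ=6 → 1; ℓ=7 → 2; ℓ=8 → 3.
Total orbitals: 1 + 2 + 3 = 6.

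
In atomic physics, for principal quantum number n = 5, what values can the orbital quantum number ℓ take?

0, 1, 2, 3, 4

ℓ is an integer with 0 ≤ ℓ ≤ n−1, so for n = 5: ℓ = 0, 1, 2, 3, 4.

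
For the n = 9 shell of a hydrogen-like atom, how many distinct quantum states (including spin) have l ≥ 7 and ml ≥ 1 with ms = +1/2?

15

Go through l = 0, …, 8 (the values permitted for n = 9).
Orbitals with l ≥ 7 and ml ≥ 1, by l: l=7 → 7; l=8 → 8.
Orbitals: 7 + 8 = 15. With ms fixed to a single value there is one state per orbital, giving 15 states.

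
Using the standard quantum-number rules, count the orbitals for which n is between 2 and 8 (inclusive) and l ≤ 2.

Work shell by shell — for each n, count the (l, ml) pairs that satisfy l ≤ 2:
n=2 → 4; n=3 → 9; n=4 → 9; n=5 → 9; n=6 → 9; n=7 → 9; n=8 → 9.
Total orbitals: 4 + 9 + 9 + 9 + 9 + 9 + 9 = 58.

58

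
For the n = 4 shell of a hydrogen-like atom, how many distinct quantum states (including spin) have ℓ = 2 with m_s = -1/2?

5

The n = 4 shell has ℓ = 0 through 3; check each.
Per ℓ-value: ℓ=2 → 5.
Orbitals: 5. With m_s fixed to a single value there is one state per orbital, giving 5 states.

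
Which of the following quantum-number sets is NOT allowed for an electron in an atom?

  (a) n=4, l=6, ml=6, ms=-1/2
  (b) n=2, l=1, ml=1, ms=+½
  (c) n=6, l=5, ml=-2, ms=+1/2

(a) has l = 6 ≥ n = 4, violating 0 ≤ l ≤ n−1.
The remaining sets (b), (c) satisfy all four rules.

(a)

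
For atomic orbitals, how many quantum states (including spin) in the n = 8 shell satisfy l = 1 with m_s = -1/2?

3

With n = 8 the allowed l are 0, 1, …, 7.
Orbitals with l = 1, by l: l=1 → 3.
Orbitals: 3. With m_s fixed to a single value there is one state per orbital, giving 3 states.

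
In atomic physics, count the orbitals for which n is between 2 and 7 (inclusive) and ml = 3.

10

Go shell by shell, enumerating (l, ml) with ml = 3:
n=4 → 1; n=5 → 2; n=6 → 3; n=7 → 4.
Total orbitals: 1 + 2 + 3 + 4 = 10.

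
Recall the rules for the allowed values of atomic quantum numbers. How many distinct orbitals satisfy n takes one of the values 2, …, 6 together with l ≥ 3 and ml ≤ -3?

10

Work shell by shell — for each n, count the (l, ml) pairs that satisfy l ≥ 3 and ml ≤ -3:
n=4 → 1; n=5 → 3; n=6 → 6.
Total orbitals: 1 + 3 + 6 = 10.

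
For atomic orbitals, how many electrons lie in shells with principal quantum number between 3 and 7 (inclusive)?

Shell n has n² orbitals: 3²=9 + 4²=16 + 5²=25 + 6²=36 + 7²=49 = 135 orbitals.
Two spin states per orbital: 2 × 135 = 270 electrons.

270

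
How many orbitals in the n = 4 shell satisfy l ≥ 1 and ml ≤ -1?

6

With n = 4 the allowed l are 0, 1, …, 3.
Orbitals with l ≥ 1 and ml ≤ -1, by l: l=1 → 1; l=2 → 2; l=3 → 3.
Total orbitals: 1 + 2 + 3 = 6.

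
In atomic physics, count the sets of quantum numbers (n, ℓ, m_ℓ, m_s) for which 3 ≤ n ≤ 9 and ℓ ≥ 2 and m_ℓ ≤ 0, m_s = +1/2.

140

Go shell by shell, enumerating (ℓ, m_ℓ) with ℓ ≥ 2 and m_ℓ ≤ 0:
n=3 → 3; n=4 → 7; n=5 → 12; n=6 → 18; n=7 → 25; n=8 → 33; n=9 → 42.
Orbitals: 3 + 7 + 12 + 18 + 25 + 33 + 42 = 140. With m_s fixed to +1/2 there is one state per orbital, so 140 states.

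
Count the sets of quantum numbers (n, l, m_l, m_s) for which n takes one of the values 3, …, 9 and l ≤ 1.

Go shell by shell, enumerating (l, m_l) with l ≤ 1:
n=3 → 4; n=4 → 4; n=5 → 4; n=6 → 4; n=7 → 4; n=8 → 4; n=9 → 4.
Orbitals: 4 + 4 + 4 + 4 + 4 + 4 + 4 = 28. Including both spin states (m_s = ±1/2) gives 2 × 28 = 56 states.

56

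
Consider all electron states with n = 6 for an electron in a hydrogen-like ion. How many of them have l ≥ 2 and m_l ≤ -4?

The n = 6 shell has l = 0 through 5; check each.
Contributions: l=4 → 1; l=5 → 2.
Orbitals: 1 + 2 = 3. Each orbital carries two spin states, so 3 × 2 = 6 states.

6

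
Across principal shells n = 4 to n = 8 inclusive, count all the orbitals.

190

Shell n has n² orbitals: 4²=16 + 5²=25 + 6²=36 + 7²=49 + 8²=64 = 190 orbitals.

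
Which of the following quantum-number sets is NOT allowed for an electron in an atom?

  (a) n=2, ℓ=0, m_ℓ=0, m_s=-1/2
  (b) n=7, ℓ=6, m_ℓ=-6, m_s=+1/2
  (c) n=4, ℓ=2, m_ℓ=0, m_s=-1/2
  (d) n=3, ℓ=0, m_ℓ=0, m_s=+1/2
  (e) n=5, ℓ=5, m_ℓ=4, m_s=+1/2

(e) has ℓ = 5 ≥ n = 5, violating 0 ≤ ℓ ≤ n−1.
The remaining sets (a), (b), (c), (d) satisfy all four rules.

(e)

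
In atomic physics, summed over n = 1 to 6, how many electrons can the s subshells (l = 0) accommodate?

12

An s subshell (l = 0) exists for every n ≥ 1, so shells n = 1, 2, 3, 4, 5, 6 each contribute one — 6 subshells.
Since each s subshell holds 2(2·0+1) = 2 electrons, the total is 6 × 2 = 12.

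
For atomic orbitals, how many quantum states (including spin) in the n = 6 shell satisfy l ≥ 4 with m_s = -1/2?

20

For n = 6, l ranges over 0 … 5.
Orbitals with l ≥ 4, by l: l=4 → 9; l=5 → 11.
Orbitals: 9 + 11 = 20. With m_s fixed to a single value there is one state per orbital, giving 20 states.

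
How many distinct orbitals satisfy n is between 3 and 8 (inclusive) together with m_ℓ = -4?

10

For each n in the range, tally the orbitals obeying m_ℓ = -4:
n=5 → 1; n=6 → 2; n=7 → 3; n=8 → 4.
Total orbitals: 1 + 2 + 3 + 4 = 10.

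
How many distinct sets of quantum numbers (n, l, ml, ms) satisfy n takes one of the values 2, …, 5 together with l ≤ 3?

Treat each shell separately and count matching orbitals:
n=2 → 4; n=3 → 9; n=4 → 16; n=5 → 16.
Orbitals: 4 + 9 + 16 + 16 = 45. Including both spin states (ms = ±1/2) gives 2 × 45 = 90 states.

90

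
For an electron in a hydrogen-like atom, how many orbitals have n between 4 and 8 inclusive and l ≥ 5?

Work shell by shell — for each n, count the (l, ml) pairs that satisfy l ≥ 5:
n=6 → 11; n=7 → 24; n=8 → 39.
Total orbitals: 11 + 24 + 39 = 74.

74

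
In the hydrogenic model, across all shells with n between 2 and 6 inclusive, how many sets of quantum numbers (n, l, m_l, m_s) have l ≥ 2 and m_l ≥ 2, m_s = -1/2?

For each n in the range, tally the orbitals obeying l ≥ 2 and m_l ≥ 2:
n=3 → 1; n=4 → 3; n=5 → 6; n=6 → 10.
Orbitals: 1 + 3 + 6 + 10 = 20. With m_s fixed to -1/2 there is one state per orbital, so 20 states.

20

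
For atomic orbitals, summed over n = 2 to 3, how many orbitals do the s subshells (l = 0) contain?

2

An s subshell (l = 0) exists for every n ≥ 1, so shells n = 2, 3 each contribute one — 2 subshells.
Since each s subshell has 2·0+1 = 1 orbital, the total is 2 × 1 = 2.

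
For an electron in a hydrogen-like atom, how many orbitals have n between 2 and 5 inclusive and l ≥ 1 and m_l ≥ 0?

30

For each n in the range, tally the orbitals obeying l ≥ 1 and m_l ≥ 0:
n=2 → 2; n=3 → 5; n=4 → 9; n=5 → 14.
Total orbitals: 2 + 5 + 9 + 14 = 30.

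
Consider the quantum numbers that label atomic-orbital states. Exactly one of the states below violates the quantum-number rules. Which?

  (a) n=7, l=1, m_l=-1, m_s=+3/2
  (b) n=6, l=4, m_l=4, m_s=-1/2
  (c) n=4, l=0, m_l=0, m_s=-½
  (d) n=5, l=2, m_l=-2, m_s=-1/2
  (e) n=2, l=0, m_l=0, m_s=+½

(a)

(a) has m_s = +3/2, but an electron's spin must be ±1/2.
The remaining sets (b), (c), (d), (e) satisfy all four rules.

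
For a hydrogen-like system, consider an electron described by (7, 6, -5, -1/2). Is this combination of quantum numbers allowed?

n = 7 is a positive integer. l = 6 satisfies 0 ≤ l ≤ n−1 = 6. m_l = -5 lies in the range −l … +l (here −6 … 6). m_s = -1/2 is one of ±1/2.
All four constraints are satisfied.

Allowed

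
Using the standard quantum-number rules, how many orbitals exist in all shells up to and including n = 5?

55

Total orbitals = 1² + 2² + 3² + 4² + 5² = 55.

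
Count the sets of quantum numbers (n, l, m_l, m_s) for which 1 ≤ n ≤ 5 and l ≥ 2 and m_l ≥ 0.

Work shell by shell — for each n, count the (l, m_l) pairs that satisfy l ≥ 2 and m_l ≥ 0:
n=3 → 3; n=4 → 7; n=5 → 12.
Orbitals: 3 + 7 + 12 = 22. Including both spin states (m_s = ±1/2) gives 2 × 22 = 44 states.

44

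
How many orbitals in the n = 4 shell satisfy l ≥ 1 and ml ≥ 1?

6

Go through l = 0, …, 3 (the values permitted for n = 4).
Per l-value: l=1 → 1; l=2 → 2; l=3 → 3.
Total orbitals: 1 + 2 + 3 = 6.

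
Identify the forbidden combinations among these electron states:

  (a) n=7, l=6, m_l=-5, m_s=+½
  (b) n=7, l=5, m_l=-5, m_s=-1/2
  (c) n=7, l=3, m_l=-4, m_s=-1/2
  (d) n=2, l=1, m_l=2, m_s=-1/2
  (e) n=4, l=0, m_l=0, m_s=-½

(c) has |m_l| = 4 > l = 3, violating −l ≤ m_l ≤ l.
(d) has |m_l| = 2 > l = 1, violating −l ≤ m_l ≤ l.
The remaining sets (a), (b), (e) satisfy all four rules.

(c) and (d)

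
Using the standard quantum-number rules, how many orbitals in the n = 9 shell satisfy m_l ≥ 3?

Go through l = 0, …, 8 (the values permitted for n = 9).
The (l, m_l) pairs meeting m_l ≥ 3 give: l=3 → 1; l=4 → 2; l=5 → 3; l=6 → 4; l=7 → 5; l=8 → 6.
Total orbitals: 1 + 2 + 3 + 4 + 5 + 6 = 21.

21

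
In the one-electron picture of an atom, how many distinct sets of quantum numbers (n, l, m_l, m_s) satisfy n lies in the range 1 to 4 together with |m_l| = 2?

12

Count contributing orbitals for each principal shell:
n=3 → 2; n=4 → 4.
Orbitals: 2 + 4 = 6. Including both spin states (m_s = ±1/2) gives 2 × 6 = 12 states.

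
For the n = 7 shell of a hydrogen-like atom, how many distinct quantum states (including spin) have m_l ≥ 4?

The n = 7 shell has l = 0 through 6; check each.
The (l, m_l) pairs meeting m_l ≥ 4 give: l=4 → 1; l=5 → 2; l=6 → 3.
Orbitals: 1 + 2 + 3 = 6. Each orbital carries two spin states, so 6 × 2 = 12 states.

12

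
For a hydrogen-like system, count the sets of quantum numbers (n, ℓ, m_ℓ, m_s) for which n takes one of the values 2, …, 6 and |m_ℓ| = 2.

40

Work shell by shell — for each n, count the (ℓ, m_ℓ) pairs that satisfy |m_ℓ| = 2:
n=3 → 2; n=4 → 4; n=5 → 6; n=6 → 8.
Orbitals: 2 + 4 + 6 + 8 = 20. Including both spin states (m_s = ±1/2) gives 2 × 20 = 40 states.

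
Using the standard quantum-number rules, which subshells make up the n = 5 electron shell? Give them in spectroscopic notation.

For n = 5, l runs from 0 to 4. In spectroscopic notation l = 0,1,2,… ↔ s,p,d,f,g,h,i, so the subshells are 5s, 5p, 5d, 5f, 5g.

5s, 5p, 5d, 5f, 5g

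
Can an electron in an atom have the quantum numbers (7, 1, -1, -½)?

Allowed

n = 7 is a positive integer. ℓ = 1 satisfies 0 ≤ ℓ ≤ n−1 = 6. m_ℓ = -1 lies in the range −ℓ … +ℓ (here −1 … 1). m_s = -1/2 is one of ±1/2.
All four constraints are satisfied.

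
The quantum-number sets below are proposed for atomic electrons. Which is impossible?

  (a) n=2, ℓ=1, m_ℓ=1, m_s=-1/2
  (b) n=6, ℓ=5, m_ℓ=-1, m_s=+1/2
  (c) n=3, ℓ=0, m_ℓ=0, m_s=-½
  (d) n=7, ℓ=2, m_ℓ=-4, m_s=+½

(d) has |m_ℓ| = 4 > ℓ = 2, violating −ℓ ≤ m_ℓ ≤ ℓ.
The remaining sets (a), (b), (c) satisfy all four rules.

(d)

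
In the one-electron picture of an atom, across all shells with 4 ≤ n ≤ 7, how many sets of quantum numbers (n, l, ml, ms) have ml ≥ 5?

8

Go shell by shell, enumerating (l, ml) with ml ≥ 5:
n=6 → 1; n=7 → 3.
Orbitals: 1 + 3 = 4. Including both spin states (ms = ±1/2) gives 2 × 4 = 8 states.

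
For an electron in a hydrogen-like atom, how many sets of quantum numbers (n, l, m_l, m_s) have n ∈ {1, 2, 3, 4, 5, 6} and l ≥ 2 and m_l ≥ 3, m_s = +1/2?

10

Count contributing orbitals for each principal shell:
n=4 → 1; n=5 → 3; n=6 → 6.
Orbitals: 1 + 3 + 6 = 10. With m_s fixed to +1/2 there is one state per orbital, so 10 states.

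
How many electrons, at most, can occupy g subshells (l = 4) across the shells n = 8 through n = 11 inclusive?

72

A g subshell (l = 4) exists for every n ≥ 5, so shells n = 8, 9, 10, 11 each contribute one — 4 subshells.
Since each g subshell holds 2(2·4+1) = 18 electrons, the total is 4 × 18 = 72.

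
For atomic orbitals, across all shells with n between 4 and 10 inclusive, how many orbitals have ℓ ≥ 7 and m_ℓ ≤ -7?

Go shell by shell, enumerating (ℓ, m_ℓ) with ℓ ≥ 7 and m_ℓ ≤ -7:
n=8 → 1; n=9 → 3; n=10 → 6.
Total orbitals: 1 + 3 + 6 = 10.

10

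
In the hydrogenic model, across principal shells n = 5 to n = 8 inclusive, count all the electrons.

Shell n has n² orbitals: 5²=25 + 6²=36 + 7²=49 + 8²=64 = 174 orbitals.
Two spin states per orbital: 2 × 174 = 348 electrons.

348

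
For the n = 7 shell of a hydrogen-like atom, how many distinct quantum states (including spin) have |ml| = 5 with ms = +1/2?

4

For n = 7, l ranges over 0 … 6.
Contributions: l=5 → 2; l=6 → 2.
Orbitals: 2 + 2 = 4. With ms fixed to a single value there is one state per orbital, giving 4 states.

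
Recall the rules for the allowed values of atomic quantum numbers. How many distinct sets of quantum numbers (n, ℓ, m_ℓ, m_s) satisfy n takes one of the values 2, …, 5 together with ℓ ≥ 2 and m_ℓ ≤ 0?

Count contributing orbitals for each principal shell:
n=3 → 3; n=4 → 7; n=5 → 12.
Orbitals: 3 + 7 + 12 = 22. Including both spin states (m_s = ±1/2) gives 2 × 22 = 44 states.

44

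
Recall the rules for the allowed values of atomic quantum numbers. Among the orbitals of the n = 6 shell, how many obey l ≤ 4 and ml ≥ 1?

10

With n = 6 the allowed l are 0, 1, …, 5.
The (l, ml) pairs meeting l ≤ 4 and ml ≥ 1 give: l=1 → 1; l=2 → 2; l=3 → 3; l=4 → 4.
Total orbitals: 1 + 2 + 3 + 4 = 10.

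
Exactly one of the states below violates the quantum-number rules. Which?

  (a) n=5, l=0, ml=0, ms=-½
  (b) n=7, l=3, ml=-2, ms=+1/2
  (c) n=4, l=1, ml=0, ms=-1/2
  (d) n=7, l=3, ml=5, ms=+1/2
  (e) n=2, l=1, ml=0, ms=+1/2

(d) has |ml| = 5 > l = 3, violating −l ≤ ml ≤ l.
The remaining sets (a), (b), (c), (e) satisfy all four rules.

(d)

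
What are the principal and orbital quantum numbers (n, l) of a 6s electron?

n = 6, l = 0

The leading integer gives n = 6; the letter 's' means l = 0.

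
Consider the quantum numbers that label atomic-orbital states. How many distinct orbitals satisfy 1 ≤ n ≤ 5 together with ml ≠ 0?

Work shell by shell — for each n, count the (l, ml) pairs that satisfy ml ≠ 0:
n=2 → 2; n=3 → 6; n=4 → 12; n=5 → 20.
Total orbitals: 2 + 6 + 12 + 20 = 40.

40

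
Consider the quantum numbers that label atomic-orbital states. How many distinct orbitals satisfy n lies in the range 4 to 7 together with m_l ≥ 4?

Treat each shell separately and count matching orbitals:
n=5 → 1; n=6 → 3; n=7 → 6.
Total orbitals: 1 + 3 + 6 = 10.

10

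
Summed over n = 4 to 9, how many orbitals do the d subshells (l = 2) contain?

A d subshell (l = 2) exists for every n ≥ 3, so shells n = 4, 5, 6, 7, 8, 9 each contribute one — 6 subshells.
Since each d subshell has 2·2+1 = 5 orbitals, the total is 6 × 5 = 30.

30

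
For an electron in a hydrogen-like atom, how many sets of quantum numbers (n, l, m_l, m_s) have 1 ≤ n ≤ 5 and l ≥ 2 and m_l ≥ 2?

Go shell by shell, enumerating (l, m_l) with l ≥ 2 and m_l ≥ 2:
n=3 → 1; n=4 → 3; n=5 → 6.
Orbitals: 1 + 3 + 6 = 10. Including both spin states (m_s = ±1/2) gives 2 × 10 = 20 states.

20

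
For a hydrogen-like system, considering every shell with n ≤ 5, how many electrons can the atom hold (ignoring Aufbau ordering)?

110

Total orbitals = 1² + 2² + 3² + 4² + 5² = 55. Doubling for spin gives 110 electrons.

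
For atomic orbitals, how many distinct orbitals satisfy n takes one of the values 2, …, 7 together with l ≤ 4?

Treat each shell separately and count matching orbitals:
n=2 → 4; n=3 → 9; n=4 → 16; n=5 → 25; n=6 → 25; n=7 → 25.
Total orbitals: 4 + 9 + 16 + 25 + 25 + 25 = 104.

104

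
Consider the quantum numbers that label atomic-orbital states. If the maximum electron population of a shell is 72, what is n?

2n² = 72 ⇒ n² = 36 ⇒ n = 6.

n = 6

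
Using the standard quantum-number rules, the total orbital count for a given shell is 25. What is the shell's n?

n² = 25 ⇒ n = 5.

n = 5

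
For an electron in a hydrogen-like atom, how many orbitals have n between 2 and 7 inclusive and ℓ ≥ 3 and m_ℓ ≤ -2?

Work shell by shell — for each n, count the (ℓ, m_ℓ) pairs that satisfy ℓ ≥ 3 and m_ℓ ≤ -2:
n=4 → 2; n=5 → 5; n=6 → 9; n=7 → 14.
Total orbitals: 2 + 5 + 9 + 14 = 30.

30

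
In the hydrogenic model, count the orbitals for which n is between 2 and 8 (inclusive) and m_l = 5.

6

Count contributing orbitals for each principal shell:
n=6 → 1; n=7 → 2; n=8 → 3.
Total orbitals: 1 + 2 + 3 = 6.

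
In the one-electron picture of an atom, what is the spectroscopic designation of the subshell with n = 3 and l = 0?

l = 0 corresponds to the letter 's', so the subshell is 3s.

3s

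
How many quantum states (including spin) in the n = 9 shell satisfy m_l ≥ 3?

42

The (l, m_l) pairs meeting m_l ≥ 3 give: l=3 → 1; l=4 → 2; l=5 → 3; l=6 → 4; l=7 → 5; l=8 → 6.
Orbitals: 1 + 2 + 3 + 4 + 5 + 6 = 21. Each orbital carries two spin states, so 21 × 2 = 42 states.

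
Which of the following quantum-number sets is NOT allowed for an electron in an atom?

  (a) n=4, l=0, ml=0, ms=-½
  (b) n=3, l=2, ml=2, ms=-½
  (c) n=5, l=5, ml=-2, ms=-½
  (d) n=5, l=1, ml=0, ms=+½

(c) has l = 5 ≥ n = 5, violating 0 ≤ l ≤ n−1.
The remaining sets (a), (b), (d) satisfy all four rules.

(c)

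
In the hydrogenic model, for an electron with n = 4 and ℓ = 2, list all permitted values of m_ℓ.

m_ℓ takes every integer from −ℓ to +ℓ. With ℓ = 2 that gives the 5 values -2, -1, 0, 1, 2.

-2, -1, 0, 1, 2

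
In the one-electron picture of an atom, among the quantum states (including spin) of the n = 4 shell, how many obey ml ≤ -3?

2

With n = 4 the allowed l are 0, 1, …, 3.
The (l, ml) pairs meeting ml ≤ -3 give: l=3 → 1.
Orbitals: 1. Each orbital carries two spin states, so 1 × 2 = 2 states.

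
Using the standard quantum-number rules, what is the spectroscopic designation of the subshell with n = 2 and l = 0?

2s

l = 0 corresponds to the letter 's', so the subshell is 2s.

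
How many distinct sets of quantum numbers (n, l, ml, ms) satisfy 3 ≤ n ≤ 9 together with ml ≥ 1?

Per-shell orbital counts meeting the constraint:
n=3 → 3; n=4 → 6; n=5 → 10; n=6 → 15; n=7 → 21; n=8 → 28; n=9 → 36.
Orbitals: 3 + 6 + 10 + 15 + 21 + 28 + 36 = 119. Including both spin states (ms = ±1/2) gives 2 × 119 = 238 states.

238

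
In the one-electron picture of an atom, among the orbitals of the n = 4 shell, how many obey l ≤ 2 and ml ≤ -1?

The n = 4 shell has l = 0 through 3; check each.
The (l, ml) pairs meeting l ≤ 2 and ml ≤ -1 give: l=1 → 1; l=2 → 2.
Total orbitals: 1 + 2 = 3.

3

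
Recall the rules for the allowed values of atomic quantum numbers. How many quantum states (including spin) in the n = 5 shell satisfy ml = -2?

6

For n = 5, l ranges over 0 … 4.
The (l, ml) pairs meeting ml = -2 give: l=2 → 1; l=3 → 1; l=4 → 1.
Orbitals: 1 + 1 + 1 = 3. Each orbital carries two spin states, so 3 × 2 = 6 states.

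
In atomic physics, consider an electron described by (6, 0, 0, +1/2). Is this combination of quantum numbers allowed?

n = 6 is a positive integer. ℓ = 0 satisfies 0 ≤ ℓ ≤ n−1 = 5. m_ℓ = 0 lies in the range −ℓ … +ℓ (here 0). m_s = +1/2 is one of ±1/2.
All four constraints are satisfied.

Yes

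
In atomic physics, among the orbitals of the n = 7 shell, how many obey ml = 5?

2

Per l-value: l=5 → 1; l=6 → 1.
Total orbitals: 1 + 1 = 2.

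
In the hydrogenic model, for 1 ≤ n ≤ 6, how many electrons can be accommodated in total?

Total orbitals = 1² + 2² + 3² + 4² + 5² + 6² = 91. Doubling for spin gives 182 electrons.

182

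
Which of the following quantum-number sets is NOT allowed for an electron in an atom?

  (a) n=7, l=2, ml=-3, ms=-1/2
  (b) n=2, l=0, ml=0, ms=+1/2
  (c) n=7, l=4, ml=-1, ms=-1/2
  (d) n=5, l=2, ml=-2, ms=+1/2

(a)

(a) has |ml| = 3 > l = 2, violating −l ≤ ml ≤ l.
The remaining sets (b), (c), (d) satisfy all four rules.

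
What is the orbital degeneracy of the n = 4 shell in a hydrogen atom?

16

The n = 4 shell contains n² = 4² = 16 orbitals.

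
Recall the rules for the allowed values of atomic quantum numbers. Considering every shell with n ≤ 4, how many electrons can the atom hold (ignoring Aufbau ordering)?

Total orbitals = 1² + 2² + 3² + 4² = 30. Doubling for spin gives 60 electrons.

60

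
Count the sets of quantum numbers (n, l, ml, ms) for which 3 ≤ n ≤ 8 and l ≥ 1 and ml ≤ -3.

70

Go shell by shell, enumerating (l, ml) with l ≥ 1 and ml ≤ -3:
n=4 → 1; n=5 → 3; n=6 → 6; n=7 → 10; n=8 → 15.
Orbitals: 1 + 3 + 6 + 10 + 15 = 35. Including both spin states (ms = ±1/2) gives 2 × 35 = 70 states.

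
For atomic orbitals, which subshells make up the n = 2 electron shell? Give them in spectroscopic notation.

For n = 2, l runs from 0 to 1. In spectroscopic notation l = 0,1,2,… ↔ s,p,d,f,g,h,i, so the subshells are 2s, 2p.

2s, 2p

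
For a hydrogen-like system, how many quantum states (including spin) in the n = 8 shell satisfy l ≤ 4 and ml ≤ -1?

20

Per l-value: l=1 → 1; l=2 → 2; l=3 → 3; l=4 → 4.
Orbitals: 1 + 2 + 3 + 4 = 10. Each orbital carries two spin states, so 10 × 2 = 20 states.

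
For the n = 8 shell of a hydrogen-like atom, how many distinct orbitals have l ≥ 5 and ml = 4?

3

With n = 8 the allowed l are 0, 1, …, 7.
The (l, ml) pairs meeting l ≥ 5 and ml = 4 give: l=5 → 1; l=6 → 1; l=7 → 1.
Total orbitals: 1 + 1 + 1 = 3.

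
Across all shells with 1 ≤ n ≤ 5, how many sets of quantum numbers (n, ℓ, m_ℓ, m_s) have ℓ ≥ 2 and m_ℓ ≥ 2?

Count contributing orbitals for each principal shell:
n=3 → 1; n=4 → 3; n=5 → 6.
Orbitals: 1 + 3 + 6 = 10. Including both spin states (m_s = ±1/2) gives 2 × 10 = 20 states.

20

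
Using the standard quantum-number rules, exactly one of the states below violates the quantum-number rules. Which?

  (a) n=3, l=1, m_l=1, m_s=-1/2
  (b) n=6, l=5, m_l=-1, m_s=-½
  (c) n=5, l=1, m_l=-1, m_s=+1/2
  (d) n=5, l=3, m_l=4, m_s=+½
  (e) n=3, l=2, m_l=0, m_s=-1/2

(d) has |m_l| = 4 > l = 3, violating −l ≤ m_l ≤ l.
The remaining sets (a), (b), (c), (e) satisfy all four rules.

(d)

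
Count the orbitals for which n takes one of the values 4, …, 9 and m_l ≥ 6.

Per-shell orbital counts meeting the constraint:
n=7 → 1; n=8 → 3; n=9 → 6.
Total orbitals: 1 + 3 + 6 = 10.

10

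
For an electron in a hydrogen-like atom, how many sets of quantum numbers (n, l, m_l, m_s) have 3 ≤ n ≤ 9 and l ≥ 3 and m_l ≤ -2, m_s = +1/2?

77

Work shell by shell — for each n, count the (l, m_l) pairs that satisfy l ≥ 3 and m_l ≤ -2:
n=4 → 2; n=5 → 5; n=6 → 9; n=7 → 14; n=8 → 20; n=9 → 27.
Orbitals: 2 + 5 + 9 + 14 + 20 + 27 = 77. With m_s fixed to +1/2 there is one state per orbital, so 77 states.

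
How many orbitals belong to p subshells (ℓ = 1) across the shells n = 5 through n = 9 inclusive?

A p subshell (ℓ = 1) exists for every n ≥ 2, so shells n = 5, 6, 7, 8, 9 each contribute one — 5 subshells.
Since each p subshell has 2·1+1 = 3 orbitals, the total is 5 × 3 = 15.

15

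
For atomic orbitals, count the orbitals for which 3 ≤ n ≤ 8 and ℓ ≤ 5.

Go shell by shell, enumerating (ℓ, m_ℓ) with ℓ ≤ 5:
n=3 → 9; n=4 → 16; n=5 → 25; n=6 → 36; n=7 → 36; n=8 → 36.
Total orbitals: 9 + 16 + 25 + 36 + 36 + 36 = 158.

158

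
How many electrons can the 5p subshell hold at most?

6

A subshell with l = 1 has 2l+1 = 3 orbitals, each holding 2 electrons (spin ±1/2), so 3 × 2 = 6.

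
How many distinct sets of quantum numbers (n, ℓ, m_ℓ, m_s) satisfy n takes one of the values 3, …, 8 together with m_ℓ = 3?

Per-shell orbital counts meeting the constraint:
n=4 → 1; n=5 → 2; n=6 → 3; n=7 → 4; n=8 → 5.
Orbitals: 1 + 2 + 3 + 4 + 5 = 15. Including both spin states (m_s = ±1/2) gives 2 × 15 = 30 states.

30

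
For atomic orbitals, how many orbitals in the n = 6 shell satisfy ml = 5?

Orbitals with ml = 5, by l: l=5 → 1.
Total orbitals: 1.

1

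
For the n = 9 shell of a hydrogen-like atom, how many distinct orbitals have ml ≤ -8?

Per l-value: l=8 → 1.
Total orbitals: 1.

1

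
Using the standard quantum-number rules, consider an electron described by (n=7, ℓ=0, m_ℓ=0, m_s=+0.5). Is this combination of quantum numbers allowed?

n = 7 is a positive integer. ℓ = 0 satisfies 0 ≤ ℓ ≤ n−1 = 6. m_ℓ = 0 lies in the range −ℓ … +ℓ (here 0). m_s = +1/2 is one of ±1/2.
All four constraints are satisfied.

Allowed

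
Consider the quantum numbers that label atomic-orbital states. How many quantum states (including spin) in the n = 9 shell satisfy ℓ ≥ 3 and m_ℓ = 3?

For n = 9, ℓ ranges over 0 … 8.
Per ℓ-value: ℓ=3 → 1; ℓ=4 → 1; ℓ=5 → 1; ℓ=6 → 1; ℓ=7 → 1; ℓ=8 → 1.
Orbitals: 1 + 1 + 1 + 1 + 1 + 1 = 6. Each orbital carries two spin states, so 6 × 2 = 12 states.

12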